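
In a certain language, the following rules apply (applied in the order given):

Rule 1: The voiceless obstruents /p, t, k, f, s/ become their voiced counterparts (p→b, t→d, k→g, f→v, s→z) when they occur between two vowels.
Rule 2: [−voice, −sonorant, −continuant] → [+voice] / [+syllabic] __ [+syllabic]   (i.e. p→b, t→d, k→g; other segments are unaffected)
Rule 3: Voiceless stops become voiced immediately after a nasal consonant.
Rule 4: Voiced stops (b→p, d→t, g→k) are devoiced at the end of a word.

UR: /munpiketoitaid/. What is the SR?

munbigedoidait

Rule 1 (intervocalic voicing): /k/ is a voiceless obstruent between vowels /i/ and /e/, so it voices to [g]. /t/ is a voiceless obstruent between vowels /e/ and /o/, so it voices to [d]. /t/ is a voiceless obstruent between vowels /i/ and /a/, so it voices to [d]. /munpiketoitaid/ → munpigedoidaid.
Rule 2 (intervocalic voicing): no segment meets the environment; /munpigedoidaid/ is unchanged.
Rule 3 (post-nasal voicing): /p/ is a voiceless stop immediately after the nasal /n/, so it voices to [b]. /munpigedoidaid/ → munbigedoidaid.
Rule 4 (final devoicing): /d/ is a voiced stop in word-final position, so it devoices to [t]. /munbigedoidaid/ → munbigedoidait.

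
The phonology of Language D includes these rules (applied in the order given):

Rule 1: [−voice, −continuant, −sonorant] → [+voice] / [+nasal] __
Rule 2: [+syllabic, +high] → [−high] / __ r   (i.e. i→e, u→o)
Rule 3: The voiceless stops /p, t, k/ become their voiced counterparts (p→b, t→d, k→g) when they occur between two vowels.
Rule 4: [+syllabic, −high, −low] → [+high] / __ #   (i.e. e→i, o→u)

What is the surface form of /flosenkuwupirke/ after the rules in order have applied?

flosenguwuberki

Rule 1 (post-nasal voicing): /k/ is a voiceless stop immediately after the nasal /n/, so it voices to [g]. /flosenkuwupirke/ → flosenguwupirke.
Rule 2 (pre-rhotic lowering): /i/ is a high vowel immediately before /r/, so it lowers to [e]. /flosenguwupirke/ → flosenguwuperke.
Rule 3 (intervocalic voicing): /p/ is a voiceless stop between vowels /u/ and /e/, so it voices to [b]. /flosenguwuperke/ → flosenguwuberke.
Rule 4 (final vowel raising): /e/ is a mid vowel in word-final position, so it raises to [i]. /flosenguwuberke/ → flosenguwuberki.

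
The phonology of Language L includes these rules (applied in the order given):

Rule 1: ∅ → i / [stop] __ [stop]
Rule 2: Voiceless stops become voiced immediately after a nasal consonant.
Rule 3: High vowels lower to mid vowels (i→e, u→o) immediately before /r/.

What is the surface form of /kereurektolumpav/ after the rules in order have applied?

kereorekitolumbav

Rule 1 (stop-cluster i-epenthesis): /k/ and /t/ form a stop–stop cluster, so [i] is inserted between them. /kereurektolumpav/ → kereurekitolumpav.
Rule 2 (post-nasal voicing): /p/ is a voiceless stop immediately after the nasal /m/, so it voices to [b]. /kereurekitolumpav/ → kereurekitolumbav.
Rule 3 (pre-rhotic lowering): /u/ is a high vowel immediately before /r/, so it lowers to [o]. /kereurekitolumbav/ → kereorekitolumbav.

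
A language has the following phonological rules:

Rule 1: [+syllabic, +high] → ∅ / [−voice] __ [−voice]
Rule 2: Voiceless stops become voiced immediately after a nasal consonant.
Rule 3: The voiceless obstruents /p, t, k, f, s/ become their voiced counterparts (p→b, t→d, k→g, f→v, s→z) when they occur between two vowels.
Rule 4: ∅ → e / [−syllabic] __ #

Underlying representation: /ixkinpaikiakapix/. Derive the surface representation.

Rule 1 (high vowel syncope): /i/ is a high vowel flanked by voiceless consonants /p/ and /x/, so it deletes. /ixkinpaikiakapix/ → ixkinpaikiakapx.
Rule 2 (post-nasal voicing): /p/ is a voiceless stop immediately after the nasal /n/, so it voices to [b]. /ixkinpaikiakapx/ → ixkinbaikiakapx.
Rule 3 (intervocalic voicing): /k/ is a voiceless obstruent between vowels /i/ and /i/, so it voices to [g]. /k/ is a voiceless obstruent between vowels /a/ and /a/, so it voices to [g]. /ixkinbaikiakapx/ → ixkinbaigiagapx.
Rule 4 (final e-epenthesis): the form ends in the consonant /x/, so [e] is inserted word-finally. /ixkinbaigiagapx/ → ixkinbaigiagapxe.

ixkinbaigiagapxe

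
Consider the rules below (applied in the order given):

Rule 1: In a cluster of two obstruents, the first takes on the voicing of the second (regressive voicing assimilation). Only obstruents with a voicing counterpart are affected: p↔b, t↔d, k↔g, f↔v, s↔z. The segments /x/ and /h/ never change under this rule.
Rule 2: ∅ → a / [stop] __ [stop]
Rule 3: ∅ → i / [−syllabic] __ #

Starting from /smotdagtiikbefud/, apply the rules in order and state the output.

smodadakatiigabefudi

Rule 1 (regressive voicing assimilation): /t/ precedes the voiced obstruent /d/, so it voices to [d] by assimilation. /g/ precedes the voiceless obstruent /t/, so it devoices to [k] by assimilation. /k/ precedes the voiced obstruent /b/, so it voices to [g] by assimilation. /smotdagtiikbefud/ → smoddaktiigbefud.
Rule 2 (stop-cluster a-epenthesis): /d/ and /d/ form a stop–stop cluster, so [a] is inserted between them. /k/ and /t/ form a stop–stop cluster, so [a] is inserted between them. /g/ and /b/ form a stop–stop cluster, so [a] is inserted between them. /smoddaktiigbefud/ → smodadakatiigabefud.
Rule 3 (final i-epenthesis): the form ends in the consonant /d/, so [i] is inserted word-finally. /smodadakatiigabefud/ → smodadakatiigabefudi.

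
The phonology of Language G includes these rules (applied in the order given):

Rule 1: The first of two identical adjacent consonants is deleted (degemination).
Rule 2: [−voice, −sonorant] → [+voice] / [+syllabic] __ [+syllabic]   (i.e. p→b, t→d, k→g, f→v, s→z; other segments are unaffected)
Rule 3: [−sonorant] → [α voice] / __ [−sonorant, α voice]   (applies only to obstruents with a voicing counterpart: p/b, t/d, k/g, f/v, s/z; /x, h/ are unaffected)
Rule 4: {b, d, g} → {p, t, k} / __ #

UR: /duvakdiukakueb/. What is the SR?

duvagdiugaguep

Rule 1 (degemination): no segment meets the environment; /duvakdiukakueb/ is unchanged.
Rule 2 (intervocalic voicing): /k/ is a voiceless obstruent between vowels /u/ and /a/, so it voices to [g]. /k/ is a voiceless obstruent between vowels /a/ and /u/, so it voices to [g]. /duvakdiukakueb/ → duvakdiugagueb.
Rule 3 (regressive voicing assimilation): /k/ precedes the voiced obstruent /d/, so it voices to [g] by assimilation. /duvakdiugagueb/ → duvagdiugagueb.
Rule 4 (final devoicing): /b/ is a voiced stop in word-final position, so it devoices to [p]. /duvagdiugagueb/ → duvagdiugaguep.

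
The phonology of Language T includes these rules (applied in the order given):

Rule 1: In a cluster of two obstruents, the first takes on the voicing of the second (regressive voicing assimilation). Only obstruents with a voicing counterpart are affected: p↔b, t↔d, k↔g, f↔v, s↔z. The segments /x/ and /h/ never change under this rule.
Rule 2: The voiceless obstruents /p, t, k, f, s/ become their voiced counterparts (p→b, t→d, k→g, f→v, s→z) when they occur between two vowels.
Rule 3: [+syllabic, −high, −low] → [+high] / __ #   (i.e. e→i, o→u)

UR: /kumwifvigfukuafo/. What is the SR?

Rule 1 (regressive voicing assimilation): /f/ precedes the voiced obstruent /v/, so it voices to [v] by assimilation. /g/ precedes the voiceless obstruent /f/, so it devoices to [k] by assimilation. /kumwifvigfukuafo/ → kumwivvikfukuafo.
Rule 2 (intervocalic voicing): /k/ is a voiceless obstruent between vowels /u/ and /u/, so it voices to [g]. /f/ is a voiceless obstruent between vowels /a/ and /o/, so it voices to [v]. /kumwivvikfukuafo/ → kumwivvikfuguavo.
Rule 3 (final vowel raising): /o/ is a mid vowel in word-final position, so it raises to [u]. /kumwivvikfuguavo/ → kumwivvikfuguavu.

kumwivvikfuguavu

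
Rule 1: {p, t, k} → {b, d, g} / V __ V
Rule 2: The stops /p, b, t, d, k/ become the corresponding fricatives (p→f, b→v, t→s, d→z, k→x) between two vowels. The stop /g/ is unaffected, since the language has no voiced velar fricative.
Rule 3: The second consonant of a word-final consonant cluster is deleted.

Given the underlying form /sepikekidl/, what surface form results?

Rule 1 (intervocalic voicing): /p/ is a voiceless stop between vowels /e/ and /i/, so it voices to [b]. /k/ is a voiceless stop between vowels /i/ and /e/, so it voices to [g]. /k/ is a voiceless stop between vowels /e/ and /i/, so it voices to [g]. /sepikekidl/ → sebigegidl.
Rule 2 (intervocalic spirantization): /b/ is a stop between vowels /e/ and /i/, so it spirantizes to the fricative [v]. /sebigegidl/ → sevigegidl.
Rule 3 (final cluster simplification): /l/ is the second consonant of a word-final cluster /dl/, so it deletes. /sevigegidl/ → sevigegid.

sevigegid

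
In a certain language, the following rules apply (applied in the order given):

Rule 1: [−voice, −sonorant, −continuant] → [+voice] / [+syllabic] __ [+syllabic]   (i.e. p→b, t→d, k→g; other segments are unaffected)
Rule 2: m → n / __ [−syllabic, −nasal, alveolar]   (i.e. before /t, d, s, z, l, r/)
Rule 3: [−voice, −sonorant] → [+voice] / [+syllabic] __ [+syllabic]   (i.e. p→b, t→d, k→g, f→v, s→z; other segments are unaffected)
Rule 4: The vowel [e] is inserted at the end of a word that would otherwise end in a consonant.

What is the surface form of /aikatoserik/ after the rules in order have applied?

aigadozerike

Rule 1 (intervocalic voicing): /k/ is a voiceless stop between vowels /i/ and /a/, so it voices to [g]. /t/ is a voiceless stop between vowels /a/ and /o/, so it voices to [d]. /aikatoserik/ → aigadoserik.
Rule 2 (nasal place assimilation): no segment meets the environment; /aigadoserik/ is unchanged.
Rule 3 (intervocalic voicing): /s/ is a voiceless obstruent between vowels /o/ and /e/, so it voices to [z]. /aigadoserik/ → aigadozerik.
Rule 4 (final e-epenthesis): the form ends in the consonant /k/, so [e] is inserted word-finally. /aigadozerik/ → aigadozerike.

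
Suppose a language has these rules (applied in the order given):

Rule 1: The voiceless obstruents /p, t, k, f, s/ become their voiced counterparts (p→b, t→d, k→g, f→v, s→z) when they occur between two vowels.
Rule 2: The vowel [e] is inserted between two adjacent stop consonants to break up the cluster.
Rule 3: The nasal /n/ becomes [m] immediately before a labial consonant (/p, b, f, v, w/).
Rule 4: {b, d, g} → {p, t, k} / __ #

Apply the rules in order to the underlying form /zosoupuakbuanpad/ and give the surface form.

Rule 1 (intervocalic voicing): /s/ is a voiceless obstruent between vowels /o/ and /o/, so it voices to [z]. /p/ is a voiceless obstruent between vowels /u/ and /u/, so it voices to [b]. /zosoupuakbuanpad/ → zozoubuakbuanpad.
Rule 2 (stop-cluster e-epenthesis): /k/ and /b/ form a stop–stop cluster, so [e] is inserted between them. /zozoubuakbuanpad/ → zozoubuakebuanpad.
Rule 3 (nasal place assimilation): /n/ precedes the labial consonant /p/, so it assimilates in place to [m]. /zozoubuakebuanpad/ → zozoubuakebuampad.
Rule 4 (final devoicing): /d/ is a voiced stop in word-final position, so it devoices to [t]. /zozoubuakebuampad/ → zozoubuakebuampat.

zozoubuakebuampat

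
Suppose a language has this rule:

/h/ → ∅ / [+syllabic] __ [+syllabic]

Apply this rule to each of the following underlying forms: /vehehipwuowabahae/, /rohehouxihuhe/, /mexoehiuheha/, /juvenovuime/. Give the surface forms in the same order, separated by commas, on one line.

/vehehipwuowabahae/: /h/ occurs between vowels /e/ and /e/, so it deletes. /h/ occurs between vowels /e/ and /i/, so it deletes. /h/ occurs between vowels /a/ and /a/, so it deletes. → [veeipwuowabaae].
/rohehouxihuhe/: /h/ occurs between vowels /o/ and /e/, so it deletes. /h/ occurs between vowels /e/ and /o/, so it deletes. /h/ occurs between vowels /i/ and /u/, so it deletes. /h/ occurs between vowels /u/ and /e/, so it deletes. → [roeouxiue].
/mexoehiuheha/: /h/ occurs between vowels /e/ and /i/, so it deletes. /h/ occurs between vowels /u/ and /e/, so it deletes. /h/ occurs between vowels /e/ and /a/, so it deletes. → [mexoeiuea].
/juvenovuime/: the rule's environment is not met; surfaces unchanged as [juvenovuime].

veeipwuowabaae, roeouxiue, mexoeiuea, juvenovuime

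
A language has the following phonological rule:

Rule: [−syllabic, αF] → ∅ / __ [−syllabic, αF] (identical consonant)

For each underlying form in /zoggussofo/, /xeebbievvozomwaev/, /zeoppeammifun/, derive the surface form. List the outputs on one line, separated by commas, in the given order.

zogusofo, xeebievozomwaev, zeopeamifun

/zoggussofo/: /gg/ is a geminate; the first /g/ deletes. /ss/ is a geminate; the first /s/ deletes. → [zogusofo].
/xeebbievvozomwaev/: /bb/ is a geminate; the first /b/ deletes. /vv/ is a geminate; the first /v/ deletes. → [xeebievozomwaev].
/zeoppeammifun/: /pp/ is a geminate; the first /p/ deletes. /mm/ is a geminate; the first /m/ deletes. → [zeopeamifun].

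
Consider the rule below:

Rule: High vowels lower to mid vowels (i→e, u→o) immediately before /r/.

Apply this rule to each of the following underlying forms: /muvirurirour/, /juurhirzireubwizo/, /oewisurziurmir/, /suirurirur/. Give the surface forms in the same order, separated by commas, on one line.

/muvirurirour/: /i/ is a high vowel immediately before /r/, so it lowers to [e]. /u/ is a high vowel immediately before /r/, so it lowers to [o]. /i/ is a high vowel immediately before /r/, so it lowers to [e]. /u/ is a high vowel immediately before /r/, so it lowers to [o]. → [muveroreroor].
/juurhirzireubwizo/: /u/ is a high vowel immediately before /r/, so it lowers to [o]. /i/ is a high vowel immediately before /r/, so it lowers to [e]. /i/ is a high vowel immediately before /r/, so it lowers to [e]. → [juorherzereubwizo].
/oewisurziurmir/: /u/ is a high vowel immediately before /r/, so it lowers to [o]. /u/ is a high vowel immediately before /r/, so it lowers to [o]. /i/ is a high vowel immediately before /r/, so it lowers to [e]. → [oewisorziormer].
/suirurirur/: /i/ is a high vowel immediately before /r/, so it lowers to [e]. /u/ is a high vowel immediately before /r/, so it lowers to [o]. /i/ is a high vowel immediately before /r/, so it lowers to [e]. /u/ is a high vowel immediately before /r/, so it lowers to [o]. → [sueroreror].

muveroreroor, juorherzereubwizo, oewisorziormer, sueroreror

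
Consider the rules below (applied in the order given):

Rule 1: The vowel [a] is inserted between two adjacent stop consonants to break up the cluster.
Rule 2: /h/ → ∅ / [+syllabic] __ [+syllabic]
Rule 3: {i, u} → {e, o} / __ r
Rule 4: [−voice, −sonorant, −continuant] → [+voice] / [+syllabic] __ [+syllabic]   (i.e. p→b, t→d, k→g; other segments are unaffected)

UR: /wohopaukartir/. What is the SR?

woobaugarter

Rule 1 (stop-cluster a-epenthesis): no segment meets the environment; /wohopaukartir/ is unchanged.
Rule 2 (intervocalic h-deletion): /h/ occurs between vowels /o/ and /o/, so it deletes. /wohopaukartir/ → woopaukartir.
Rule 3 (pre-rhotic lowering): /i/ is a high vowel immediately before /r/, so it lowers to [e]. /woopaukartir/ → woopaukarter.
Rule 4 (intervocalic voicing): /p/ is a voiceless stop between vowels /o/ and /a/, so it voices to [b]. /k/ is a voiceless stop between vowels /u/ and /a/, so it voices to [g]. /woopaukarter/ → woobaugarter.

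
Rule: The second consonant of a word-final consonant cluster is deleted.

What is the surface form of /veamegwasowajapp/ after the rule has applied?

/p/ is the second consonant of a word-final cluster /pp/, so it deletes.
Surface form: [veamegwasowajap].

veamegwasowajap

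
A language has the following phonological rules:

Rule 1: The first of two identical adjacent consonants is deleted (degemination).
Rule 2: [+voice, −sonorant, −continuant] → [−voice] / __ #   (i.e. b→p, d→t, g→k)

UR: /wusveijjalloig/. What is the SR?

Rule 1 (degemination): /jj/ is a geminate; the first /j/ deletes. /ll/ is a geminate; the first /l/ deletes. /wusveijjalloig/ → wusveijaloig.
Rule 2 (final devoicing): /g/ is a voiced stop in word-final position, so it devoices to [k]. /wusveijaloig/ → wusveijaloik.

wusveijaloik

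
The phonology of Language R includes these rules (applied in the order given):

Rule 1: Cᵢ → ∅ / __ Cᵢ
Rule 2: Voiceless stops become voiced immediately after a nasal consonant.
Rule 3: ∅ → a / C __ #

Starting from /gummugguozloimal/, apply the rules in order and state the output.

gumuguozloimala

Rule 1 (degemination): /mm/ is a geminate; the first /m/ deletes. /gg/ is a geminate; the first /g/ deletes. /gummugguozloimal/ → gumuguozloimal.
Rule 2 (post-nasal voicing): no segment meets the environment; /gumuguozloimal/ is unchanged.
Rule 3 (final a-epenthesis): the form ends in the consonant /l/, so [a] is inserted word-finally. /gumuguozloimal/ → gumuguozloimala.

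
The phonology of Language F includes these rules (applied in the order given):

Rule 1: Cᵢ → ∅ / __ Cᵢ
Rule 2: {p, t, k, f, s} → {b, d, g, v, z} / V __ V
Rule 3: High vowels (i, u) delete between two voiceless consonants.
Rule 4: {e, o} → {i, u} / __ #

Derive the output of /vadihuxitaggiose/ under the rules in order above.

Rule 1 (degemination): /gg/ is a geminate; the first /g/ deletes. /vadihuxitaggiose/ → vadihuxitagiose.
Rule 2 (intervocalic voicing): /t/ is a voiceless obstruent between vowels /i/ and /a/, so it voices to [d]. /s/ is a voiceless obstruent between vowels /o/ and /e/, so it voices to [z]. /vadihuxitagiose/ → vadihuxidagioze.
Rule 3 (high vowel syncope): /u/ is a high vowel flanked by voiceless consonants /h/ and /x/, so it deletes. /vadihuxidagioze/ → vadihxidagioze.
Rule 4 (final vowel raising): /e/ is a mid vowel in word-final position, so it raises to [i]. /vadihxidagioze/ → vadihxidagiozi.

vadihxidagiozi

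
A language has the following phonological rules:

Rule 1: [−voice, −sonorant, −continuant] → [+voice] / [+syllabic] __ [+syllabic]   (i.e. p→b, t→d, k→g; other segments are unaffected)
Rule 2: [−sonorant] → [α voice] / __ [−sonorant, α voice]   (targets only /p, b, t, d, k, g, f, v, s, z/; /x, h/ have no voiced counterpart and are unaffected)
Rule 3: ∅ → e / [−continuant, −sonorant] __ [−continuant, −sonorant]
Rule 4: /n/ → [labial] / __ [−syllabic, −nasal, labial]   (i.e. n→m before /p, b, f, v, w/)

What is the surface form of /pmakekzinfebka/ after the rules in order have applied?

pmagegzimfepeka

Rule 1 (intervocalic voicing): /k/ is a voiceless stop between vowels /a/ and /e/, so it voices to [g]. /pmakekzinfebka/ → pmagekzinfebka.
Rule 2 (regressive voicing assimilation): /k/ precedes the voiced obstruent /z/, so it voices to [g] by assimilation. /b/ precedes the voiceless obstruent /k/, so it devoices to [p] by assimilation. /pmagekzinfebka/ → pmagegzinfepka.
Rule 3 (stop-cluster e-epenthesis): /p/ and /k/ form a stop–stop cluster, so [e] is inserted between them. /pmagegzinfepka/ → pmagegzinfepeka.
Rule 4 (nasal place assimilation): /n/ precedes the labial consonant /f/, so it assimilates in place to [m]. /pmagegzinfepeka/ → pmagegzimfepeka.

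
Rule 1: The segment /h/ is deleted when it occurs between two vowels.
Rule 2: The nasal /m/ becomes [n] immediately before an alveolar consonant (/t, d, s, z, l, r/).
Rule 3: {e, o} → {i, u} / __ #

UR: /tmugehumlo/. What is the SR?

Rule 1 (intervocalic h-deletion): /h/ occurs between vowels /e/ and /u/, so it deletes. /tmugehumlo/ → tmugeumlo.
Rule 2 (nasal place assimilation): /m/ precedes the alveolar consonant /l/, so it assimilates in place to [n]. /tmugeumlo/ → tmugeunlo.
Rule 3 (final vowel raising): /o/ is a mid vowel in word-final position, so it raises to [u]. /tmugeunlo/ → tmugeunlu.

tmugeunlu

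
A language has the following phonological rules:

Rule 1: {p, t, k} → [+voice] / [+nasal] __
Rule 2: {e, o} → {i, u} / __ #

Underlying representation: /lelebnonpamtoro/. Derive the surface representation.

lelebnonbamdoru

Rule 1 (post-nasal voicing): /p/ is a voiceless stop immediately after the nasal /n/, so it voices to [b]. /t/ is a voiceless stop immediately after the nasal /m/, so it voices to [d]. /lelebnonpamtoro/ → lelebnonbamdoro.
Rule 2 (final vowel raising): /o/ is a mid vowel in word-final position, so it raises to [u]. /lelebnonbamdoro/ → lelebnonbamdoru.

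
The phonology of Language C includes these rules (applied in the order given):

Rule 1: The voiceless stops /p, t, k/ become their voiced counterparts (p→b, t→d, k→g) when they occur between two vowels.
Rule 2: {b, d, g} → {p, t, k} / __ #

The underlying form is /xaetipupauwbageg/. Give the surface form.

Rule 1 (intervocalic voicing): /t/ is a voiceless stop between vowels /e/ and /i/, so it voices to [d]. /p/ is a voiceless stop between vowels /i/ and /u/, so it voices to [b]. /p/ is a voiceless stop between vowels /u/ and /a/, so it voices to [b]. /xaetipupauwbageg/ → xaedibubauwbageg.
Rule 2 (final devoicing): /g/ is a voiced stop in word-final position, so it devoices to [k]. /xaedibubauwbageg/ → xaedibubauwbagek.

xaedibubauwbagek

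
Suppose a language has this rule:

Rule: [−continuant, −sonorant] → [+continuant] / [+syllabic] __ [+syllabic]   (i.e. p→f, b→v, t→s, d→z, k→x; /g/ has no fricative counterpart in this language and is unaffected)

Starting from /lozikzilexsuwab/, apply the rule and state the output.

No segment of /lozikzilexsuwab/ meets the structural description of the rule, so the form surfaces unchanged.

lozikzilexsuwab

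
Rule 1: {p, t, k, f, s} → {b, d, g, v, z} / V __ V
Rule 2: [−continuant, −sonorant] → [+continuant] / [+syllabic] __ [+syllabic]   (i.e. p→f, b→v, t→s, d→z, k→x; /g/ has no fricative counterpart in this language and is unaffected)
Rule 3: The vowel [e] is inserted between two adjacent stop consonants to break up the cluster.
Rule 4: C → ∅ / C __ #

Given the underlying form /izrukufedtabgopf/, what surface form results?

Rule 1 (intervocalic voicing): /k/ is a voiceless obstruent between vowels /u/ and /u/, so it voices to [g]. /f/ is a voiceless obstruent between vowels /u/ and /e/, so it voices to [v]. /izrukufedtabgopf/ → izruguvedtabgopf.
Rule 2 (intervocalic spirantization): no segment meets the environment; /izruguvedtabgopf/ is unchanged.
Rule 3 (stop-cluster e-epenthesis): /d/ and /t/ form a stop–stop cluster, so [e] is inserted between them. /b/ and /g/ form a stop–stop cluster, so [e] is inserted between them. /izruguvedtabgopf/ → izruguvedetabegopf.
Rule 4 (final cluster simplification): /f/ is the second consonant of a word-final cluster /pf/, so it deletes. /izruguvedetabegopf/ → izruguvedetabegop.

izruguvedetabegop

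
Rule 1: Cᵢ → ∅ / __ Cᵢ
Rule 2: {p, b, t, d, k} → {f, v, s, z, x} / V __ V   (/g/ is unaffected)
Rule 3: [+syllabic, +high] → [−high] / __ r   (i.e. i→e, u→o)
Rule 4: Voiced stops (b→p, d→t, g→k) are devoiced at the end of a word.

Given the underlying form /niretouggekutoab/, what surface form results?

Rule 1 (degemination): /gg/ is a geminate; the first /g/ deletes. /niretouggekutoab/ → niretougekutoab.
Rule 2 (intervocalic spirantization): /t/ is a stop between vowels /e/ and /o/, so it spirantizes to the fricative [s]. /k/ is a stop between vowels /e/ and /u/, so it spirantizes to the fricative [x]. /t/ is a stop between vowels /u/ and /o/, so it spirantizes to the fricative [s]. /niretougekutoab/ → niresougexusoab.
Rule 3 (pre-rhotic lowering): /i/ is a high vowel immediately before /r/, so it lowers to [e]. /niresougexusoab/ → neresougexusoab.
Rule 4 (final devoicing): /b/ is a voiced stop in word-final position, so it devoices to [p]. /neresougexusoab/ → neresougexusoap.

neresougexusoap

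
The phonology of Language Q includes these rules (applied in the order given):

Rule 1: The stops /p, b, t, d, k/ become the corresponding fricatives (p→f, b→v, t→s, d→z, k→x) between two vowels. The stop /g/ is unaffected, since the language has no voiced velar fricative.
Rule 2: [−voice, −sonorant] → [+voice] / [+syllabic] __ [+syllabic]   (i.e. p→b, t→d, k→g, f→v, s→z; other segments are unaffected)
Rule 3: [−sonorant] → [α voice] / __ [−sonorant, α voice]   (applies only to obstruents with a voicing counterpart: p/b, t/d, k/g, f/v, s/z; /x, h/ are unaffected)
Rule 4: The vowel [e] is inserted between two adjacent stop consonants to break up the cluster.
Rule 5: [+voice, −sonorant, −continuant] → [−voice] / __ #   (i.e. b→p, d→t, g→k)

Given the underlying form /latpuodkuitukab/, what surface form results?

latepuotekuizuxap

Rule 1 (intervocalic spirantization): /t/ is a stop between vowels /i/ and /u/, so it spirantizes to the fricative [s]. /k/ is a stop between vowels /u/ and /a/, so it spirantizes to the fricative [x]. /latpuodkuitukab/ → latpuodkuisuxab.
Rule 2 (intervocalic voicing): /s/ is a voiceless obstruent between vowels /i/ and /u/, so it voices to [z]. /latpuodkuisuxab/ → latpuodkuizuxab.
Rule 3 (regressive voicing assimilation): /d/ precedes the voiceless obstruent /k/, so it devoices to [t] by assimilation. /latpuodkuizuxab/ → latpuotkuizuxab.
Rule 4 (stop-cluster e-epenthesis): /t/ and /p/ form a stop–stop cluster, so [e] is inserted between them. /t/ and /k/ form a stop–stop cluster, so [e] is inserted between them. /latpuotkuizuxab/ → latepuotekuizuxab.
Rule 5 (final devoicing): /b/ is a voiced stop in word-final position, so it devoices to [p]. /latepuotekuizuxab/ → latepuotekuizuxap.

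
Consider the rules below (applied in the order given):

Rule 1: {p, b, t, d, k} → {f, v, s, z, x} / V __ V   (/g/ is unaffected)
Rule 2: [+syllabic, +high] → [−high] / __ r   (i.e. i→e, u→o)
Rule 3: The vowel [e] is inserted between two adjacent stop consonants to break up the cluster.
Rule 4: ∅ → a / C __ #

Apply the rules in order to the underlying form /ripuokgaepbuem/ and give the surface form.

Rule 1 (intervocalic spirantization): /p/ is a stop between vowels /i/ and /u/, so it spirantizes to the fricative [f]. /ripuokgaepbuem/ → rifuokgaepbuem.
Rule 2 (pre-rhotic lowering): no segment meets the environment; /rifuokgaepbuem/ is unchanged.
Rule 3 (stop-cluster e-epenthesis): /k/ and /g/ form a stop–stop cluster, so [e] is inserted between them. /p/ and /b/ form a stop–stop cluster, so [e] is inserted between them. /rifuokgaepbuem/ → rifuokegaepebuem.
Rule 4 (final a-epenthesis): the form ends in the consonant /m/, so [a] is inserted word-finally. /rifuokegaepebuem/ → rifuokegaepebuema.

rifuokegaepebuema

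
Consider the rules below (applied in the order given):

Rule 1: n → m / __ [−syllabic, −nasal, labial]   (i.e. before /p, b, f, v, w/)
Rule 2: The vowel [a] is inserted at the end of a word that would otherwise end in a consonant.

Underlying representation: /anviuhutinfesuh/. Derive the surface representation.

amviuhutimfesuha

Rule 1 (nasal place assimilation): /n/ precedes the labial consonant /v/, so it assimilates in place to [m]. /n/ precedes the labial consonant /f/, so it assimilates in place to [m]. /anviuhutinfesuh/ → amviuhutimfesuh.
Rule 2 (final a-epenthesis): the form ends in the consonant /h/, so [a] is inserted word-finally. /amviuhutimfesuh/ → amviuhutimfesuha.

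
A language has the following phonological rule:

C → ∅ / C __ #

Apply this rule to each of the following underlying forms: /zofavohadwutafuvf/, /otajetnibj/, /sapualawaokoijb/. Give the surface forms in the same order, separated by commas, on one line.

/zofavohadwutafuvf/: /f/ is the second consonant of a word-final cluster /vf/, so it deletes. → [zofavohadwutafuv].
/otajetnibj/: /j/ is the second consonant of a word-final cluster /bj/, so it deletes. → [otajetnib].
/sapualawaokoijb/: /b/ is the second consonant of a word-final cluster /jb/, so it deletes. → [sapualawaokoij].

zofavohadwutafuv, otajetnib, sapualawaokoij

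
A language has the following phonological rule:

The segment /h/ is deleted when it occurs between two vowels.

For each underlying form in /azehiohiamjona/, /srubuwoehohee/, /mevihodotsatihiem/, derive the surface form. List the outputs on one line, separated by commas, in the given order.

azeioiamjona, srubuwoeoee, meviodotsatiiem

/azehiohiamjona/: /h/ occurs between vowels /e/ and /i/, so it deletes. /h/ occurs between vowels /o/ and /i/, so it deletes. → [azeioiamjona].
/srubuwoehohee/: /h/ occurs between vowels /e/ and /o/, so it deletes. /h/ occurs between vowels /o/ and /e/, so it deletes. → [srubuwoeoee].
/mevihodotsatihiem/: /h/ occurs between vowels /i/ and /o/, so it deletes. /h/ occurs between vowels /i/ and /i/, so it deletes. → [meviodotsatiiem].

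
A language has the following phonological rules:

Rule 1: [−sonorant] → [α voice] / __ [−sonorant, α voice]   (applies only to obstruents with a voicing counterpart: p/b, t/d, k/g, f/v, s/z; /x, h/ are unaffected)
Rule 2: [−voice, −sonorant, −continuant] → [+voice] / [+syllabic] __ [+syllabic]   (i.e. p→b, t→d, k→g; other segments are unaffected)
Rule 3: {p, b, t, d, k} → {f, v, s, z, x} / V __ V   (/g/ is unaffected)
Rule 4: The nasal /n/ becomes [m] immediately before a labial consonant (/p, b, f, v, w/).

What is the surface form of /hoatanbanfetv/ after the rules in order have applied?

Rule 1 (regressive voicing assimilation): /t/ precedes the voiced obstruent /v/, so it voices to [d] by assimilation. /hoatanbanfetv/ → hoatanbanfedv.
Rule 2 (intervocalic voicing): /t/ is a voiceless stop between vowels /a/ and /a/, so it voices to [d]. /hoatanbanfedv/ → hoadanbanfedv.
Rule 3 (intervocalic spirantization): /d/ is a stop between vowels /a/ and /a/, so it spirantizes to the fricative [z]. /hoadanbanfedv/ → hoazanbanfedv.
Rule 4 (nasal place assimilation): /n/ precedes the labial consonant /b/, so it assimilates in place to [m]. /n/ precedes the labial consonant /f/, so it assimilates in place to [m]. /hoazanbanfedv/ → hoazambamfedv.

hoazambamfedv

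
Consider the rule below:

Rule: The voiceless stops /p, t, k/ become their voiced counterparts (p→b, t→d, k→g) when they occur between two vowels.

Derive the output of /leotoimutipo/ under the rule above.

/t/ is a voiceless stop between vowels /o/ and /o/, so it voices to [d].
/t/ is a voiceless stop between vowels /u/ and /i/, so it voices to [d].
/p/ is a voiceless stop between vowels /i/ and /o/, so it voices to [b].
Surface form: [leodoimudibo].

leodoimudibo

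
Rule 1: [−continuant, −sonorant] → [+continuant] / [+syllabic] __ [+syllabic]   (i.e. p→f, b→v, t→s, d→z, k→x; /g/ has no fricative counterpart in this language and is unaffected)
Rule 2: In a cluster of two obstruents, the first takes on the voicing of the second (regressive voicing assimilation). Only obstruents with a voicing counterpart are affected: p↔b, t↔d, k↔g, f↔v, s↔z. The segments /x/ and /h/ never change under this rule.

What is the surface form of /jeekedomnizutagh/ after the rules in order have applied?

Rule 1 (intervocalic spirantization): /k/ is a stop between vowels /e/ and /e/, so it spirantizes to the fricative [x]. /d/ is a stop between vowels /e/ and /o/, so it spirantizes to the fricative [z]. /t/ is a stop between vowels /u/ and /a/, so it spirantizes to the fricative [s]. /jeekedomnizutagh/ → jeexezomnizusagh.
Rule 2 (regressive voicing assimilation): /g/ precedes the voiceless obstruent /h/, so it devoices to [k] by assimilation. /jeexezomnizusagh/ → jeexezomnizusakh.

jeexezomnizusakh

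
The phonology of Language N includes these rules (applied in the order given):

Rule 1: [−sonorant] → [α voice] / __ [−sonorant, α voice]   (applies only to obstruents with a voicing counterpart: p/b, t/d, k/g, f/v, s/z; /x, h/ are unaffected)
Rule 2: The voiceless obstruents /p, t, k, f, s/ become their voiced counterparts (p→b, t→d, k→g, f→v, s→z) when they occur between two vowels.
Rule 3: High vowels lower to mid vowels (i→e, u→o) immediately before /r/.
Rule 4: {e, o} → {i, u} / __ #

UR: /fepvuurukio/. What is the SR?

febvuorugiu

Rule 1 (regressive voicing assimilation): /p/ precedes the voiced obstruent /v/, so it voices to [b] by assimilation. /fepvuurukio/ → febvuurukio.
Rule 2 (intervocalic voicing): /k/ is a voiceless obstruent between vowels /u/ and /i/, so it voices to [g]. /febvuurukio/ → febvuurugio.
Rule 3 (pre-rhotic lowering): /u/ is a high vowel immediately before /r/, so it lowers to [o]. /febvuurugio/ → febvuorugio.
Rule 4 (final vowel raising): /o/ is a mid vowel in word-final position, so it raises to [u]. /febvuorugio/ → febvuorugiu.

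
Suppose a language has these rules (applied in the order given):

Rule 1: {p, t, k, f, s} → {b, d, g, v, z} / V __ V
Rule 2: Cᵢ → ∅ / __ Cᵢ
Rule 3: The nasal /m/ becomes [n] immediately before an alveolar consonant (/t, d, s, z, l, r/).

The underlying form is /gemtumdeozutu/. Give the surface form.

gentundeozudu

Rule 1 (intervocalic voicing): /t/ is a voiceless obstruent between vowels /u/ and /u/, so it voices to [d]. /gemtumdeozutu/ → gemtumdeozudu.
Rule 2 (degemination): no segment meets the environment; /gemtumdeozudu/ is unchanged.
Rule 3 (nasal place assimilation): /m/ precedes the alveolar consonant /t/, so it assimilates in place to [n]. /m/ precedes the alveolar consonant /d/, so it assimilates in place to [n]. /gemtumdeozudu/ → gentundeozudu.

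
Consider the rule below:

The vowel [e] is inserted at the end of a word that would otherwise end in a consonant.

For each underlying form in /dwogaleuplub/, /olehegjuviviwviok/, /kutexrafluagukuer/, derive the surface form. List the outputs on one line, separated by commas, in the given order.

dwogaleuplube, olehegjuviviwvioke, kutexrafluagukuere

/dwogaleuplub/: the form ends in the consonant /b/, so [e] is inserted word-finally. → [dwogaleuplube].
/olehegjuviviwviok/: the form ends in the consonant /k/, so [e] is inserted word-finally. → [olehegjuviviwvioke].
/kutexrafluagukuer/: the form ends in the consonant /r/, so [e] is inserted word-finally. → [kutexrafluagukuere].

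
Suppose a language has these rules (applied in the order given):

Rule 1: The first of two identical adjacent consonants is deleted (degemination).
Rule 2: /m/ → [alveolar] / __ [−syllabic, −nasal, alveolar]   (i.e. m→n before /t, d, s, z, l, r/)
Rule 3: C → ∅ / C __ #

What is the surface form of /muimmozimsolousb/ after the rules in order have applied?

muimozinsolous

Rule 1 (degemination): /mm/ is a geminate; the first /m/ deletes. /muimmozimsolousb/ → muimozimsolousb.
Rule 2 (nasal place assimilation): /m/ precedes the alveolar consonant /s/, so it assimilates in place to [n]. /muimozimsolousb/ → muimozinsolousb.
Rule 3 (final cluster simplification): /b/ is the second consonant of a word-final cluster /sb/, so it deletes. /muimozinsolousb/ → muimozinsolous.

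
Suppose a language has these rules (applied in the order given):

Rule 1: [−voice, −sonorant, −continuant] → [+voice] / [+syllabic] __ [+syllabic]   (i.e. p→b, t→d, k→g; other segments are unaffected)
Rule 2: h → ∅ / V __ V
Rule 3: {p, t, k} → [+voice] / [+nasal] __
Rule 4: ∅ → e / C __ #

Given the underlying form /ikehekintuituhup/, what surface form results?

igeeginduiduupe

Rule 1 (intervocalic voicing): /k/ is a voiceless stop between vowels /i/ and /e/, so it voices to [g]. /k/ is a voiceless stop between vowels /e/ and /i/, so it voices to [g]. /t/ is a voiceless stop between vowels /i/ and /u/, so it voices to [d]. /ikehekintuituhup/ → igehegintuiduhup.
Rule 2 (intervocalic h-deletion): /h/ occurs between vowels /e/ and /e/, so it deletes. /h/ occurs between vowels /u/ and /u/, so it deletes. /igehegintuiduhup/ → igeegintuiduup.
Rule 3 (post-nasal voicing): /t/ is a voiceless stop immediately after the nasal /n/, so it voices to [d]. /igeegintuiduup/ → igeeginduiduup.
Rule 4 (final e-epenthesis): the form ends in the consonant /p/, so [e] is inserted word-finally. /igeeginduiduup/ → igeeginduiduupe.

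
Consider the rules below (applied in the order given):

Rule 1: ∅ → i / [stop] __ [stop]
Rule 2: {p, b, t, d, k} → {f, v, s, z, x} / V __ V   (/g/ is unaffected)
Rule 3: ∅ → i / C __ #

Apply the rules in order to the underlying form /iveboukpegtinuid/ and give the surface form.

ivevouxifegisinuidi

Rule 1 (stop-cluster i-epenthesis): /k/ and /p/ form a stop–stop cluster, so [i] is inserted between them. /g/ and /t/ form a stop–stop cluster, so [i] is inserted between them. /iveboukpegtinuid/ → iveboukipegitinuid.
Rule 2 (intervocalic spirantization): /b/ is a stop between vowels /e/ and /o/, so it spirantizes to the fricative [v]. /k/ is a stop between vowels /u/ and /i/, so it spirantizes to the fricative [x]. /p/ is a stop between vowels /i/ and /e/, so it spirantizes to the fricative [f]. /t/ is a stop between vowels /i/ and /i/, so it spirantizes to the fricative [s]. /iveboukipegitinuid/ → ivevouxifegisinuid.
Rule 3 (final i-epenthesis): the form ends in the consonant /d/, so [i] is inserted word-finally. /ivevouxifegisinuid/ → ivevouxifegisinuidi.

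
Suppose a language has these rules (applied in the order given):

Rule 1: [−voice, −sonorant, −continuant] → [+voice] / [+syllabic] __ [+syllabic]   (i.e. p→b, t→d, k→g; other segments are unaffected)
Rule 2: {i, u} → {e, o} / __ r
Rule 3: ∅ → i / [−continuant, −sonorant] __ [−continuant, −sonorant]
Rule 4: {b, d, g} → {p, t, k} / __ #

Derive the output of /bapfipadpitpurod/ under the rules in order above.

bapfibadipitiporot

Rule 1 (intervocalic voicing): /p/ is a voiceless stop between vowels /i/ and /a/, so it voices to [b]. /bapfipadpitpurod/ → bapfibadpitpurod.
Rule 2 (pre-rhotic lowering): /u/ is a high vowel immediately before /r/, so it lowers to [o]. /bapfibadpitpurod/ → bapfibadpitporod.
Rule 3 (stop-cluster i-epenthesis): /d/ and /p/ form a stop–stop cluster, so [i] is inserted between them. /t/ and /p/ form a stop–stop cluster, so [i] is inserted between them. /bapfibadpitporod/ → bapfibadipitiporod.
Rule 4 (final devoicing): /d/ is a voiced stop in word-final position, so it devoices to [t]. /bapfibadipitiporod/ → bapfibadipitiporot.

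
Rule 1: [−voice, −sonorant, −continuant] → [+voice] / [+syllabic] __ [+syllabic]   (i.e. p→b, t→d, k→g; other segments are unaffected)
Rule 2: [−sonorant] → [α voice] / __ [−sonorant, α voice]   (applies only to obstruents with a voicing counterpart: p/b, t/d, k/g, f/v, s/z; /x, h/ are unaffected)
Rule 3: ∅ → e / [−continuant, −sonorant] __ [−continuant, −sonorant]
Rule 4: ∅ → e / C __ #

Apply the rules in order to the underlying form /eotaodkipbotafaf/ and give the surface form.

eodaotekibebodafafe

Rule 1 (intervocalic voicing): /t/ is a voiceless stop between vowels /o/ and /a/, so it voices to [d]. /t/ is a voiceless stop between vowels /o/ and /a/, so it voices to [d]. /eotaodkipbotafaf/ → eodaodkipbodafaf.
Rule 2 (regressive voicing assimilation): /d/ precedes the voiceless obstruent /k/, so it devoices to [t] by assimilation. /p/ precedes the voiced obstruent /b/, so it voices to [b] by assimilation. /eodaodkipbodafaf/ → eodaotkibbodafaf.
Rule 3 (stop-cluster e-epenthesis): /t/ and /k/ form a stop–stop cluster, so [e] is inserted between them. /b/ and /b/ form a stop–stop cluster, so [e] is inserted between them. /eodaotkibbodafaf/ → eodaotekibebodafaf.
Rule 4 (final e-epenthesis): the form ends in the consonant /f/, so [e] is inserted word-finally. /eodaotekibebodafaf/ → eodaotekibebodafafe.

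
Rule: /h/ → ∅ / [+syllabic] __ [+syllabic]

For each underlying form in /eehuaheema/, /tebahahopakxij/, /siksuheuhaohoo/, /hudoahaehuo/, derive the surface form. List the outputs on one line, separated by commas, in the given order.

eeuaeema, tebaaopakxij, siksueuaooo, hudoaaeuo

/eehuaheema/: /h/ occurs between vowels /e/ and /u/, so it deletes. /h/ occurs between vowels /a/ and /e/, so it deletes. → [eeuaeema].
/tebahahopakxij/: /h/ occurs between vowels /a/ and /a/, so it deletes. /h/ occurs between vowels /a/ and /o/, so it deletes. → [tebaaopakxij].
/siksuheuhaohoo/: /h/ occurs between vowels /u/ and /e/, so it deletes. /h/ occurs between vowels /u/ and /a/, so it deletes. /h/ occurs between vowels /o/ and /o/, so it deletes. → [siksueuaooo].
/hudoahaehuo/: /h/ occurs between vowels /a/ and /a/, so it deletes. /h/ occurs between vowels /e/ and /u/, so it deletes. → [hudoaaeuo].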